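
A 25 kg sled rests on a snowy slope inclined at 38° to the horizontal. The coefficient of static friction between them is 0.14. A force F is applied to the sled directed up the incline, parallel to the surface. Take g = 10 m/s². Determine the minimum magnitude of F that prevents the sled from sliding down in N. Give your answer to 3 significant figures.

126 N

The normal force is N = mg cos 38° = 197.003 N. With F at its minimum the sled is on the verge of sliding down, so static friction is at its maximum μ_s N = 0.14 × 197.003 = 27.580 N and acts up the slope.
Equilibrium along the incline: F + μ_s N = mg sin 38°, so F = 153.915 − 27.580 = 126.335 N.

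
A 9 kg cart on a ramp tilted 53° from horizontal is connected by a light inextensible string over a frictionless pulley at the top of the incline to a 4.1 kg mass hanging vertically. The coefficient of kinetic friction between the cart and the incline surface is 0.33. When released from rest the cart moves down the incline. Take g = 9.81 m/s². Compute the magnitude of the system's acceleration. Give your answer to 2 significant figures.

0.97 m/s²

For the cart on the incline: the weight component along the slope is m₁g sin 53° = 9 × 9.81 × 0.7986 = 70.508 N and the normal force is N = m₁g cos 53° = 53.134 N.
Kinetic friction opposes the cart's motion down the incline: f = μN = 0.33 × 53.134 = 17.534 N acting up the slope.
Newton's second law for the cart (down-slope positive): 70.508 − 17.534 − T = 9 a. For the hanging mass (upward positive): T − 4.1 × 9.81 = 4.1 a.
Adding the two equations eliminates T: 12.753 = 13.1 a, so a = 0.9735 m/s².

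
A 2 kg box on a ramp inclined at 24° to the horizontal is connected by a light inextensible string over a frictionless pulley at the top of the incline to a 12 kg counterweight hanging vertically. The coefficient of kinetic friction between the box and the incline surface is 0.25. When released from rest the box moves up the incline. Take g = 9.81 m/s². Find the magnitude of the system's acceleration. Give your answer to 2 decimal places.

7.52 m/s²

For the box on the incline: the weight component along the slope is m₁g sin 24° = 2 × 9.81 × 0.4067 = 7.979 N and the normal force is N = m₁g cos 24° = 17.924 N.
Kinetic friction opposes the box's motion up the incline: f = μN = 0.25 × 17.924 = 4.481 N acting down the slope.
Newton's second law for the box (up-slope positive): T − 7.979 − 4.481 = 2 a. For the hanging counterweight (downward positive): 12 × 9.81 − T = 12 a.
Adding the two equations eliminates T: 105.260 = 14 a, so a = 7.5186 m/s².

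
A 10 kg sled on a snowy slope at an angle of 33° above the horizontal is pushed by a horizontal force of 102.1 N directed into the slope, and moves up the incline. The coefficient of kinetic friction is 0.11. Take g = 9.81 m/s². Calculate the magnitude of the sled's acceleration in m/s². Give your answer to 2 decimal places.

The horizontal push has components F cos 33° = 102.1 × 0.8387 = 85.631 N up the incline and F sin 33° = 102.1 × 0.5446 = 55.604 N pressing into the surface.
The normal force is therefore N = mg cos 33° + F sin 33° = 82.276 + 55.604 = 137.880 N, and kinetic friction down the slope is μN = 0.11 × 137.880 = 15.167 N.
Along the incline: F cos 33° − mg sin 33° − μN = ma, so 85.631 − 53.425 − 15.167 = 10 a, giving a = 1.7039 m/s².

1.70 m/s²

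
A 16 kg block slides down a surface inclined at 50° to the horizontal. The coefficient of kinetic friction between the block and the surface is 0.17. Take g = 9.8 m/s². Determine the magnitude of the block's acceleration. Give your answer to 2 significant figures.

Resolving the weight along the incline: the component pulling the block down the slope is mg sin 50° = 16 × 9.8 × 0.7660 = 120.109 N, and the normal force is N = mg cos 50° = 16 × 9.8 × 0.6428 = 100.791 N.
Kinetic friction acts up the slope with magnitude f = μN = 0.17 × 100.791 = 17.134 N.
Net force along the incline is 120.109 − 17.134 = 102.975 N, so a = 102.975 / 16 = 6.4359 m/s².

6.4 m/s²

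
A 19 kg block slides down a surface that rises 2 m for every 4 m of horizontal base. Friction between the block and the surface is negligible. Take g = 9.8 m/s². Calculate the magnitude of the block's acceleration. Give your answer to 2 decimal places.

4.38 m/s²

Resolving the weight along the incline: the component pulling the block down the slope is mg sin 26.57° = 19 × 9.8 × 0.4472 = 83.269 N, and the normal force is N = mg cos 26.57° = 19 × 9.8 × 0.8944 = 166.537 N.
With no friction the net force along the incline is 83.269 N, so a = g sin 26.57° = 83.269 / 19 = 4.3826 m/s².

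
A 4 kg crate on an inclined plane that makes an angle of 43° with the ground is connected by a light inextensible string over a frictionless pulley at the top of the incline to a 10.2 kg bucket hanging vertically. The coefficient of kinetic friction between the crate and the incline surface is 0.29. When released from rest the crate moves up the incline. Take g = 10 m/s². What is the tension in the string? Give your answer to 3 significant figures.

54.4 N

For the crate on the incline: the weight component along the slope is m₁g sin 43° = 4 × 10 × 0.6820 = 27.280 N and the normal force is N = m₁g cos 43° = 29.254 N.
Kinetic friction opposes the crate's motion up the incline: f = μN = 0.29 × 29.254 = 8.484 N acting down the slope.
Newton's second law for the crate (up-slope positive): T − 27.280 − 8.484 = 4 a. For the hanging bucket (downward positive): 10.2 × 10 − T = 10.2 a.
Adding the two equations eliminates T: 66.236 = 14.2 a, so a = 4.6645 m/s².
Then from the hanging bucket's equation, T = 10.2 × (10 − 4.6645) = 54.422 N.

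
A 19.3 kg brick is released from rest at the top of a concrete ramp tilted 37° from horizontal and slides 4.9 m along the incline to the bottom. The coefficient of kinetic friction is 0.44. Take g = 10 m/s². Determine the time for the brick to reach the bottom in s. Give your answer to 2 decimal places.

1.98 s

The weight component along the incline is mg sin 37° = 116.150 N and the normal force is N = mg cos 37° = 154.137 N.
Friction up the slope is f = μN = 0.44 × 154.137 = 67.820 N, so the net downslope force is 116.150 − 67.820 = 48.330 N and a = 48.330 / 19.3 = 2.5041 m/s².
Starting from rest, L = ½at², so t = √(2L/a) = √(2 × 4.9 / 2.5041) = 1.9783 s.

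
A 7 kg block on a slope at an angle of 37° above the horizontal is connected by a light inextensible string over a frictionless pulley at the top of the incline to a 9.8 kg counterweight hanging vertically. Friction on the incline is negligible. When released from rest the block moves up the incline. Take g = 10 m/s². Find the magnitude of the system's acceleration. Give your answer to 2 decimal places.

3.33 m/s²

For the block on the incline: the weight component along the slope is m₁g sin 37° = 7 × 10 × 0.6018 = 42.126 N and the normal force is N = m₁g cos 37° = 55.904 N.
Newton's second law for the block (up-slope positive): T − 42.126 = 7 a. For the hanging counterweight (downward positive): 9.8 × 10 − T = 9.8 a.
Adding the two equations eliminates T: 55.874 = 16.8 a, so a = 3.3258 m/s².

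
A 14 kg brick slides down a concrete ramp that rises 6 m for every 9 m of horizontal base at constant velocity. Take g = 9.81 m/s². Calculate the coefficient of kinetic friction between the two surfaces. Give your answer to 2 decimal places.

At constant velocity the net force along the incline is zero: mg sin 33.69° = μ mg cos 33.69°.
So μ = tan 33.69° = 0.5547 / 0.8321 = 0.6666.

0.67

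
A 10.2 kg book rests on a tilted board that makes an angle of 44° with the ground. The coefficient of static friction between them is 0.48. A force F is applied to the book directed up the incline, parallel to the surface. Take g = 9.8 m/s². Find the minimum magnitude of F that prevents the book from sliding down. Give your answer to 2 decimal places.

The normal force is N = mg cos 44° = 71.905 N. With F at its minimum the book is on the verge of sliding down, so static friction is at its maximum μ_s N = 0.48 × 71.905 = 34.514 N and acts up the slope.
Equilibrium along the incline: F + μ_s N = mg sin 44°, so F = 69.438 − 34.514 = 34.924 N.

34.92 N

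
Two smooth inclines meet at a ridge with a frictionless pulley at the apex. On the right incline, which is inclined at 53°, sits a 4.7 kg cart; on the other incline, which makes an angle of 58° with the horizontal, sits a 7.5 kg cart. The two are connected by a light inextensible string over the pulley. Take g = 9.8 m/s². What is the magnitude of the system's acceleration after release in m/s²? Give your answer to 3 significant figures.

Resolve each weight along its own incline: the 4.7 kg mass has component 4.7 × 9.8 × sin 53° = 36.785 N down its slope, and the 7.5 kg mass has 7.5 × 9.8 × sin 58° = 62.332 N down its slope.
The 7.5 kg side's 62.332 N exceeds the other side's 36.785 N, so that mass slides down and the 4.7 kg mass slides up. Taking that direction as positive, Newton's second law for the whole system gives 62.332 − 36.785 = (4.7 + 7.5) a, so a = 25.547 / 12.2 = 2.0940 m/s².

2.09 m/s²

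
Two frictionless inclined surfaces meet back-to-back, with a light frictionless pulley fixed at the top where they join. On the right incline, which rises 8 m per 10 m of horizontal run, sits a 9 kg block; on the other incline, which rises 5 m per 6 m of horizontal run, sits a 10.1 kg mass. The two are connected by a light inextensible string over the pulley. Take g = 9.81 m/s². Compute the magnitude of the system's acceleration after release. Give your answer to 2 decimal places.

0.43 m/s²

Resolve each weight along its own incline: the 9 kg mass has component 9 × 9.81 × sin 38.66° = 55.154 N down its slope, and the 10.1 kg mass has 10.1 × 9.81 × sin 39.81° = 63.430 N down its slope.
The 10.1 kg side's 63.430 N exceeds the other side's 55.154 N, so that mass slides down and the 9 kg mass slides up. Taking that direction as positive, Newton's second law for the whole system gives 63.430 − 55.154 = (9 + 10.1) a, so a = 8.276 / 19.1 = 0.4333 m/s².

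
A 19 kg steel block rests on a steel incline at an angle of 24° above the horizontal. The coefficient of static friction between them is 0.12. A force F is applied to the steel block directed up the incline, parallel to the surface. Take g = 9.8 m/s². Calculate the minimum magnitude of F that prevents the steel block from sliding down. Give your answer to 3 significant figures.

The normal force is N = mg cos 24° = 170.102 N. With F at its minimum the steel block is on the verge of sliding down, so static friction is at its maximum μ_s N = 0.12 × 170.102 = 20.412 N and acts up the slope.
Equilibrium along the incline: F + μ_s N = mg sin 24°, so F = 75.734 − 20.412 = 55.322 N.

55.3 N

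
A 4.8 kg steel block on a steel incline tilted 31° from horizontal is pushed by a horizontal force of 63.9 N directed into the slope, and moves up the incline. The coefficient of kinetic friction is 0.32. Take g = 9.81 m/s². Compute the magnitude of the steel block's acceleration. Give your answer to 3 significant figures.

The horizontal push has components F cos 31° = 63.9 × 0.8572 = 54.775 N up the incline and F sin 31° = 63.9 × 0.5150 = 32.909 N pressing into the surface.
The normal force is therefore N = mg cos 31° + F sin 31° = 40.364 + 32.909 = 73.273 N, and kinetic friction down the slope is μN = 0.32 × 73.273 = 23.447 N.
Along the incline: F cos 31° − mg sin 31° − μN = ma, so 54.775 − 24.250 − 23.447 = 4.8 a, giving a = 1.4746 m/s².

1.47 m/s²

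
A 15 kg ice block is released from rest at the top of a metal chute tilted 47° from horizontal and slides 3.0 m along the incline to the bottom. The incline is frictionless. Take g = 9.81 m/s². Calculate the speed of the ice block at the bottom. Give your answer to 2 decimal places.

The weight component along the incline is mg sin 47° = 107.619 N and the normal force is N = mg cos 47° = 100.356 N.
With no friction, a = g sin 47° = 7.1746 m/s².
Starting from rest over a distance of 3.0 m, v² = 2aL = 2 × 7.1746 × 3.0 = 43.0476, so v = 6.5611 m/s.

6.56 m/s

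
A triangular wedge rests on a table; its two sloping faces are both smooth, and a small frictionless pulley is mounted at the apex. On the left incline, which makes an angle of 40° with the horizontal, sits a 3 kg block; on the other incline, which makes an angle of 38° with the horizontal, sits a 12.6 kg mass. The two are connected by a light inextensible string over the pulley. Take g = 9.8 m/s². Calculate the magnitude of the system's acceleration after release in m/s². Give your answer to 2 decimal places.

Resolve each weight along its own incline: the 3 kg mass has component 3 × 9.8 × sin 40° = 18.898 N down its slope, and the 12.6 kg mass has 12.6 × 9.8 × sin 38° = 76.022 N down its slope.
The 12.6 kg side's 76.022 N exceeds the other side's 18.898 N, so that mass slides down and the 3 kg mass slides up. Taking that direction as positive, Newton's second law for the whole system gives 76.022 − 18.898 = (3 + 12.6) a, so a = 57.124 / 15.6 = 3.6618 m/s².

3.66 m/s²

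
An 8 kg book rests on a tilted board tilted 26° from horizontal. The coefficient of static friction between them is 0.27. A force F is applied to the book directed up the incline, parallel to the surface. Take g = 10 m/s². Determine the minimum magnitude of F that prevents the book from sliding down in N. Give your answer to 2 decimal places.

15.66 N

The normal force is N = mg cos 26° = 71.904 N. With F at its minimum the book is on the verge of sliding down, so static friction is at its maximum μ_s N = 0.27 × 71.904 = 19.414 N and acts up the slope.
Equilibrium along the incline: F + μ_s N = mg sin 26°, so F = 35.070 − 19.414 = 15.656 N.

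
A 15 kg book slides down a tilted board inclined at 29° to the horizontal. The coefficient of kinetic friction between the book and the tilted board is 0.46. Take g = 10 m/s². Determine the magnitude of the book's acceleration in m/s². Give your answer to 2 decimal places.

Resolving the weight along the incline: the component pulling the book down the slope is mg sin 29° = 15 × 10 × 0.4848 = 72.720 N, and the normal force is N = mg cos 29° = 15 × 10 × 0.8746 = 131.190 N.
Kinetic friction acts up the slope with magnitude f = μN = 0.46 × 131.190 = 60.347 N.
Net force along the incline is 72.720 − 60.347 = 12.373 N, so a = 12.373 / 15 = 0.8249 m/s².

0.82 m/s²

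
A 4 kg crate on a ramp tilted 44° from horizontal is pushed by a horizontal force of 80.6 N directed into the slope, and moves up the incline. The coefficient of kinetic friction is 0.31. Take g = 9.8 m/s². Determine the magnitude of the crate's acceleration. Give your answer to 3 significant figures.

1.16 m/s²

The horizontal push has components F cos 44° = 80.6 × 0.7193 = 57.976 N up the incline and F sin 44° = 80.6 × 0.6947 = 55.993 N pressing into the surface.
The normal force is therefore N = mg cos 44° + F sin 44° = 28.197 + 55.993 = 84.190 N, and kinetic friction down the slope is μN = 0.31 × 84.190 = 26.099 N.
Along the incline: F cos 44° − mg sin 44° − μN = ma, so 57.976 − 27.232 − 26.099 = 4 a, giving a = 1.1612 m/s².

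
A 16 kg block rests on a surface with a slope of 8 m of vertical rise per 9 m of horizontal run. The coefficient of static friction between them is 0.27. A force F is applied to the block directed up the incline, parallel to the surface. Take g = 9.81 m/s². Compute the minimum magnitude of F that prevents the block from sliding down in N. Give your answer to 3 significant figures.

The normal force is N = mg cos 41.63° = 117.313 N. With F at its minimum the block is on the verge of sliding down, so static friction is at its maximum μ_s N = 0.27 × 117.313 = 31.675 N and acts up the slope.
Equilibrium along the incline: F + μ_s N = mg sin 41.63°, so F = 104.279 − 31.675 = 72.604 N.

72.6 N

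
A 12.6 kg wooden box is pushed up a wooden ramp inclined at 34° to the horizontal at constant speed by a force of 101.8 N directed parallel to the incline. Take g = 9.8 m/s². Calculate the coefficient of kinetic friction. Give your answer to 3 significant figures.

At constant speed ΣF = 0 along the incline. The applied 101.8 N acts up the slope; the weight component mg sin 34° = 69.049 N and kinetic friction μN both act down the slope.
So 101.8 = 69.049 + μ × 102.370, giving μ = (101.8 − 69.049) / 102.370 = 0.3199.

0.320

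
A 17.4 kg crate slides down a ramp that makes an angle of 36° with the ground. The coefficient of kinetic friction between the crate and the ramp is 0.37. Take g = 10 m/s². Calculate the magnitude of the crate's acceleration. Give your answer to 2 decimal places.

2.88 m/s²

Resolving the weight along the incline: the component pulling the crate down the slope is mg sin 36° = 17.4 × 10 × 0.5878 = 102.277 N, and the normal force is N = mg cos 36° = 17.4 × 10 × 0.8090 = 140.766 N.
Kinetic friction acts up the slope with magnitude f = μN = 0.37 × 140.766 = 52.083 N.
Net force along the incline is 102.277 − 52.083 = 50.194 N, so a = 50.194 / 17.4 = 2.8847 m/s².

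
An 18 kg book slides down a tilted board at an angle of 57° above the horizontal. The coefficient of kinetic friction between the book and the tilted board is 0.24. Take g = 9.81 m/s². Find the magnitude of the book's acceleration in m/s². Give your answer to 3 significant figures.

Resolving the weight along the incline: the component pulling the book down the slope is mg sin 57° = 18 × 9.81 × 0.8387 = 148.098 N, and the normal force is N = mg cos 57° = 18 × 9.81 × 0.5446 = 96.165 N.
Kinetic friction acts up the slope with magnitude f = μN = 0.24 × 96.165 = 23.080 N.
Net force along the incline is 148.098 − 23.080 = 125.018 N, so a = 125.018 / 18 = 6.9454 m/s².

6.95 m/s²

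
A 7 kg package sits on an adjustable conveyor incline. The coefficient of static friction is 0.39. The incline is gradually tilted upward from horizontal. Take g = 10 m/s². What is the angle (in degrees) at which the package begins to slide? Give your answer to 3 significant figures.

21.3°

At the threshold of sliding, static friction is at its maximum μ_s N and exactly balances the weight component along the incline: mg sin θ = μ_s mg cos θ.
Hence tan θ = μ_s = 0.39, so θ = arctan(0.39) = 21.3058°.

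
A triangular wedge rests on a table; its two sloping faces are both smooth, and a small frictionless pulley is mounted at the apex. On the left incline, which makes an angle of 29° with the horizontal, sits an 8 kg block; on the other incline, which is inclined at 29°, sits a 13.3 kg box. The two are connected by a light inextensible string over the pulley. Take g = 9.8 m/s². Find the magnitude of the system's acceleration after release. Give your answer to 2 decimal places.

1.18 m/s²

Resolve each weight along its own incline: the 8 kg mass has component 8 × 9.8 × sin 29° = 38.009 N down its slope, and the 13.3 kg mass has 13.3 × 9.8 × sin 29° = 63.190 N down its slope.
The 13.3 kg side's 63.190 N exceeds the other side's 38.009 N, so that mass slides down and the 8 kg mass slides up. Taking that direction as positive, Newton's second law for the whole system gives 63.190 − 38.009 = (8 + 13.3) a, so a = 25.181 / 21.3 = 1.1822 m/s².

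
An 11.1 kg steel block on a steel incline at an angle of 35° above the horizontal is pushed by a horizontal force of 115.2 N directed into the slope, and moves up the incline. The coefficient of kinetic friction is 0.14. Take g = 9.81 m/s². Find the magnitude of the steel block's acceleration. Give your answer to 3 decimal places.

The horizontal push has components F cos 35° = 115.2 × 0.8192 = 94.372 N up the incline and F sin 35° = 115.2 × 0.5736 = 66.079 N pressing into the surface.
The normal force is therefore N = mg cos 35° + F sin 35° = 89.204 + 66.079 = 155.283 N, and kinetic friction down the slope is μN = 0.14 × 155.283 = 21.740 N.
Along the incline: F cos 35° − mg sin 35° − μN = ma, so 94.372 − 62.460 − 21.740 = 11.1 a, giving a = 0.9164 m/s².

0.916 m/s²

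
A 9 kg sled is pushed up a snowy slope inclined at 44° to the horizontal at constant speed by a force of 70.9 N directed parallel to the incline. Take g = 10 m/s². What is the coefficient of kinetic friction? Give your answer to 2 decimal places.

At constant speed ΣF = 0 along the incline. The applied 70.9 N acts up the slope; the weight component mg sin 44° = 62.519 N and kinetic friction μN both act down the slope.
So 70.9 = 62.519 + μ × 64.741, giving μ = (70.9 − 62.519) / 64.741 = 0.1295.

0.13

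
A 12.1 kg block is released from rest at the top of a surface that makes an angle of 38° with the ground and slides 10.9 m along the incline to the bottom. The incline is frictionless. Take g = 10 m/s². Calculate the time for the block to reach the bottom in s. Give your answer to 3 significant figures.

The weight component along the incline is mg sin 38° = 74.495 N and the normal force is N = mg cos 38° = 95.349 N.
With no friction, a = g sin 38° = 6.1566 m/s².
Starting from rest, L = ½at², so t = √(2L/a) = √(2 × 10.9 / 6.1566) = 1.8817 s.

1.88 s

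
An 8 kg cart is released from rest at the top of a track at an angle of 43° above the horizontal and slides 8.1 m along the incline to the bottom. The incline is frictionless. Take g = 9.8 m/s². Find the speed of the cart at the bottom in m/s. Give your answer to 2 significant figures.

10 m/s

The weight component along the incline is mg sin 43° = 53.469 N and the normal force is N = mg cos 43° = 57.338 N.
With no friction, a = g sin 43° = 6.6836 m/s².
Starting from rest over a distance of 8.1 m, v² = 2aL = 2 × 6.6836 × 8.1 = 108.2743, so v = 10.4055 m/s.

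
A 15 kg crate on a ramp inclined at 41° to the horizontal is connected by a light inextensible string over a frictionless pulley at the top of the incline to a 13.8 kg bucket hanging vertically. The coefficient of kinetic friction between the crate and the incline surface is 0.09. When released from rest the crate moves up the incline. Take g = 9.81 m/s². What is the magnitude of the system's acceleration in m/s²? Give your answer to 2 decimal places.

1.00 m/s²

For the crate on the incline: the weight component along the slope is m₁g sin 41° = 15 × 9.81 × 0.6561 = 96.545 N and the normal force is N = m₁g cos 41° = 111.056 N.
Kinetic friction opposes the crate's motion up the incline: f = μN = 0.09 × 111.056 = 9.995 N acting down the slope.
Newton's second law for the crate (up-slope positive): T − 96.545 − 9.995 = 15 a. For the hanging bucket (downward positive): 13.8 × 9.81 − T = 13.8 a.
Adding the two equations eliminates T: 28.838 = 28.8 a, so a = 1.0013 m/s².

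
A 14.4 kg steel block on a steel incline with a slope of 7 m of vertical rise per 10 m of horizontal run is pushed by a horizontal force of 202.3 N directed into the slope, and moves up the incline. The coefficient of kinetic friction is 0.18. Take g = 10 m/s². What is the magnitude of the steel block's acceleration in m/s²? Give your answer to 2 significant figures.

2.8 m/s²

The horizontal push has components F cos 34.99° = 202.3 × 0.8192 = 165.724 N up the incline and F sin 34.99° = 202.3 × 0.5735 = 116.019 N pressing into the surface.
The normal force is therefore N = mg cos 34.99° + F sin 34.99° = 117.965 + 116.019 = 233.984 N, and kinetic friction down the slope is μN = 0.18 × 233.984 = 42.117 N.
Along the incline: F cos 34.99° − mg sin 34.99° − μN = ma, so 165.724 − 82.584 − 42.117 = 14.4 a, giving a = 2.8488 m/s².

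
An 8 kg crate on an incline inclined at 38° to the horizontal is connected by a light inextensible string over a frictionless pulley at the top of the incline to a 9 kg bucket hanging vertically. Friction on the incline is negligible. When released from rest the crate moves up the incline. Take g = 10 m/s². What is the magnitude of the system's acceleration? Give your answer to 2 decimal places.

2.40 m/s²

For the crate on the incline: the weight component along the slope is m₁g sin 38° = 8 × 10 × 0.6157 = 49.256 N and the normal force is N = m₁g cos 38° = 63.041 N.
Newton's second law for the crate (up-slope positive): T − 49.256 = 8 a. For the hanging bucket (downward positive): 9 × 10 − T = 9 a.
Adding the two equations eliminates T: 40.744 = 17 a, so a = 2.3967 m/s².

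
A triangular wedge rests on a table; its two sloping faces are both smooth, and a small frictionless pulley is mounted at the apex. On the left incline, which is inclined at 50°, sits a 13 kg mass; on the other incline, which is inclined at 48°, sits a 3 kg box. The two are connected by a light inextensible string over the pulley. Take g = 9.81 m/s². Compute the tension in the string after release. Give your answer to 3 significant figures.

Resolve each weight along its own incline: the 13 kg mass has component 13 × 9.81 × sin 50° = 97.694 N down its slope, and the 3 kg mass has 3 × 9.81 × sin 48° = 21.871 N down its slope.
The 13 kg side's 97.694 N exceeds the other side's 21.871 N, so that mass slides down and the 3 kg mass slides up. Taking that direction as positive, Newton's second law for the whole system gives 97.694 − 21.871 = (13 + 3) a, so a = 75.823 / 16 = 4.7389 m/s².
For the 3 kg mass (up-slope positive): T − 21.871 = 3 × 4.7389, so T = 36.088 N.

36.1 N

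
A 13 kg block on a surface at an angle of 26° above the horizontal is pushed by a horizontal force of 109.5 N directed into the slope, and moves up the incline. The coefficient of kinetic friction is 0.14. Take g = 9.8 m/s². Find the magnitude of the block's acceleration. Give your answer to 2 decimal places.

The horizontal push has components F cos 26° = 109.5 × 0.8988 = 98.419 N up the incline and F sin 26° = 109.5 × 0.4384 = 48.005 N pressing into the surface.
The normal force is therefore N = mg cos 26° + F sin 26° = 114.507 + 48.005 = 162.512 N, and kinetic friction down the slope is μN = 0.14 × 162.512 = 22.752 N.
Along the incline: F cos 26° − mg sin 26° − μN = ma, so 98.419 − 55.852 − 22.752 = 13 a, giving a = 1.5242 m/s².

1.52 m/s²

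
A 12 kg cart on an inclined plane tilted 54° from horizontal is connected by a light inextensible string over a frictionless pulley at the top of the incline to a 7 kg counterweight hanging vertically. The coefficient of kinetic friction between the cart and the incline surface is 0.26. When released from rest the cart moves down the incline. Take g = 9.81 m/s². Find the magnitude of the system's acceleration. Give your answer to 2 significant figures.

For the cart on the incline: the weight component along the slope is m₁g sin 54° = 12 × 9.81 × 0.8090 = 95.235 N and the normal force is N = m₁g cos 54° = 69.194 N.
Kinetic friction opposes the cart's motion down the incline: f = μN = 0.26 × 69.194 = 17.990 N acting up the slope.
Newton's second law for the cart (down-slope positive): 95.235 − 17.990 − T = 12 a. For the hanging counterweight (upward positive): T − 7 × 9.81 = 7 a.
Adding the two equations eliminates T: 8.575 = 19 a, so a = 0.4513 m/s².

0.45 m/s²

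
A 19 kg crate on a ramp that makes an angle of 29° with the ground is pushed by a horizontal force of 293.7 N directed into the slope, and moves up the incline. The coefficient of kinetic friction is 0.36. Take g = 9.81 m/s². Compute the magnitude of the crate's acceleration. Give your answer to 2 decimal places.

The horizontal push has components F cos 29° = 293.7 × 0.8746 = 256.870 N up the incline and F sin 29° = 293.7 × 0.4848 = 142.386 N pressing into the surface.
The normal force is therefore N = mg cos 29° + F sin 29° = 163.017 + 142.386 = 305.403 N, and kinetic friction down the slope is μN = 0.36 × 305.403 = 109.945 N.
Along the incline: F cos 29° − mg sin 29° − μN = ma, so 256.870 − 90.362 − 109.945 = 19 a, giving a = 2.9770 m/s².

2.98 m/s²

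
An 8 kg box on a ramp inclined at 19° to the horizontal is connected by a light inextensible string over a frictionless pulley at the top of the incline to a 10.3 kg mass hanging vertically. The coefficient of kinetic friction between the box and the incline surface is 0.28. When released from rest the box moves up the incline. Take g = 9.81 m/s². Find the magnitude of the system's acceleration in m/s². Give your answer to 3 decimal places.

For the box on the incline: the weight component along the slope is m₁g sin 19° = 8 × 9.81 × 0.3256 = 25.553 N and the normal force is N = m₁g cos 19° = 74.204 N.
Kinetic friction opposes the box's motion up the incline: f = μN = 0.28 × 74.204 = 20.777 N acting down the slope.
Newton's second law for the box (up-slope positive): T − 25.553 − 20.777 = 8 a. For the hanging mass (downward positive): 10.3 × 9.81 − T = 10.3 a.
Adding the two equations eliminates T: 54.713 = 18.3 a, so a = 2.9898 m/s².

2.990 m/s²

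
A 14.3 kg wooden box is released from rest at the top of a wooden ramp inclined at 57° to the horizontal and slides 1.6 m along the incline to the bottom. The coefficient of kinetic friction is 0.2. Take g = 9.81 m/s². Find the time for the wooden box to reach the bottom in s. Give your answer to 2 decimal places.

The weight component along the incline is mg sin 57° = 117.651 N and the normal force is N = mg cos 57° = 76.404 N.
Friction up the slope is f = μN = 0.2 × 76.404 = 15.281 N, so the net downslope force is 117.651 − 15.281 = 102.370 N and a = 102.370 / 14.3 = 7.1587 m/s².
Starting from rest, L = ½at², so t = √(2L/a) = √(2 × 1.6 / 7.1587) = 0.6686 s.

0.67 s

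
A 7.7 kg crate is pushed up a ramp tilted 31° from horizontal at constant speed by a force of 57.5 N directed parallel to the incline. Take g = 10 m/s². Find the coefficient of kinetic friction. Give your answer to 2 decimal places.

At constant speed ΣF = 0 along the incline. The applied 57.5 N acts up the slope; the weight component mg sin 31° = 39.658 N and kinetic friction μN both act down the slope.
So 57.5 = 39.658 + μ × 66.002, giving μ = (57.5 − 39.658) / 66.002 = 0.2703.

0.27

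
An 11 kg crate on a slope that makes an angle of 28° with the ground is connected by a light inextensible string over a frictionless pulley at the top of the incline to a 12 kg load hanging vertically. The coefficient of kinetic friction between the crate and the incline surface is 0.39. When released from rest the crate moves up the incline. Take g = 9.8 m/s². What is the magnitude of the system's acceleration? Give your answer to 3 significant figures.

1.30 m/s²

For the crate on the incline: the weight component along the slope is m₁g sin 28° = 11 × 9.8 × 0.4695 = 50.612 N and the normal force is N = m₁g cos 28° = 95.182 N.
Kinetic friction opposes the crate's motion up the incline: f = μN = 0.39 × 95.182 = 37.121 N acting down the slope.
Newton's second law for the crate (up-slope positive): T − 50.612 − 37.121 = 11 a. For the hanging load (downward positive): 12 × 9.8 − T = 12 a.
Adding the two equations eliminates T: 29.867 = 23 a, so a = 1.2986 m/s².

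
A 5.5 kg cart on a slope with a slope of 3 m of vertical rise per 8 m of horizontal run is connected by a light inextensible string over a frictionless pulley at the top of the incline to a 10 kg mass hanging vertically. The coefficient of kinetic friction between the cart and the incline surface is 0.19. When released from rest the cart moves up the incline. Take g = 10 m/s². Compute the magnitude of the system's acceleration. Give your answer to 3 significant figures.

4.57 m/s²

For the cart on the incline: the weight component along the slope is m₁g sin 20.56° = 5.5 × 10 × 0.3511 = 19.311 N and the normal force is N = m₁g cos 20.56° = 51.498 N.
Kinetic friction opposes the cart's motion up the incline: f = μN = 0.19 × 51.498 = 9.785 N acting down the slope.
Newton's second law for the cart (up-slope positive): T − 19.311 − 9.785 = 5.5 a. For the hanging mass (downward positive): 10 × 10 − T = 10 a.
Adding the two equations eliminates T: 70.904 = 15.5 a, so a = 4.5745 m/s².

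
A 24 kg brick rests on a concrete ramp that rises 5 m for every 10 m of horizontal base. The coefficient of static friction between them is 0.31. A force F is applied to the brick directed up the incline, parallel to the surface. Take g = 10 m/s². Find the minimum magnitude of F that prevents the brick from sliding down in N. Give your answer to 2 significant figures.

41 N

The normal force is N = mg cos 26.57° = 214.663 N. With F at its minimum the brick is on the verge of sliding down, so static friction is at its maximum μ_s N = 0.31 × 214.663 = 66.546 N and acts up the slope.
Equilibrium along the incline: F + μ_s N = mg sin 26.57°, so F = 107.331 − 66.546 = 40.785 N.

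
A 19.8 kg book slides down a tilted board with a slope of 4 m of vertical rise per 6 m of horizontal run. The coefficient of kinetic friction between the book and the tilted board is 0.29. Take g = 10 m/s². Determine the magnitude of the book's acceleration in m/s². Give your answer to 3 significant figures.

Resolving the weight along the incline: the component pulling the book down the slope is mg sin 33.69° = 19.8 × 10 × 0.5547 = 109.831 N, and the normal force is N = mg cos 33.69° = 19.8 × 10 × 0.8321 = 164.756 N.
Kinetic friction acts up the slope with magnitude f = μN = 0.29 × 164.756 = 47.779 N.
Net force along the incline is 109.831 − 47.779 = 62.052 N, so a = 62.052 / 19.8 = 3.1339 m/s².

3.13 m/s²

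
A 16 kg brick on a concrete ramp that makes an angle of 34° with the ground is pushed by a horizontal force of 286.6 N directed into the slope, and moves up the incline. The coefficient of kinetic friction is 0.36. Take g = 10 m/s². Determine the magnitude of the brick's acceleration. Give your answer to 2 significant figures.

The horizontal push has components F cos 34° = 286.6 × 0.8290 = 237.591 N up the incline and F sin 34° = 286.6 × 0.5592 = 160.267 N pressing into the surface.
The normal force is therefore N = mg cos 34° + F sin 34° = 132.640 + 160.267 = 292.907 N, and kinetic friction down the slope is μN = 0.36 × 292.907 = 105.447 N.
Along the incline: F cos 34° − mg sin 34° − μN = ma, so 237.591 − 89.472 − 105.447 = 16 a, giving a = 2.6670 m/s².

2.7 m/s²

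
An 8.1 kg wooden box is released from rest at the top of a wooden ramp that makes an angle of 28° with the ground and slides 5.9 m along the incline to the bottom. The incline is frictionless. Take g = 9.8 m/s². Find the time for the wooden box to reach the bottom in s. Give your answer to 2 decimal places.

The weight component along the incline is mg sin 28° = 37.267 N and the normal force is N = mg cos 28° = 70.088 N.
With no friction, a = g sin 28° = 4.6008 m/s².
Starting from rest, L = ½at², so t = √(2L/a) = √(2 × 5.9 / 4.6008) = 1.6015 s.

1.60 s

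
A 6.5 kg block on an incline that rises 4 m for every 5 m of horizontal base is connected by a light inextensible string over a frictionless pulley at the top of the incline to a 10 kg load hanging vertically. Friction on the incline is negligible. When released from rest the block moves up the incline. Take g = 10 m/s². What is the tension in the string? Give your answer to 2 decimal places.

For the block on the incline: the weight component along the slope is m₁g sin 38.66° = 6.5 × 10 × 0.6247 = 40.605 N and the normal force is N = m₁g cos 38.66° = 50.756 N.
Newton's second law for the block (up-slope positive): T − 40.605 = 6.5 a. For the hanging load (downward positive): 10 × 10 − T = 10 a.
Adding the two equations eliminates T: 59.395 = 16.5 a, so a = 3.5997 m/s².
Then from the hanging load's equation, T = 10 × (10 − 3.5997) = 64.003 N.

64.00 N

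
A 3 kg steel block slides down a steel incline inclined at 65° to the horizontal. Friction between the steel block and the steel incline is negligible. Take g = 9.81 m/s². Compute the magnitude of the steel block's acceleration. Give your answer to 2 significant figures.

Resolving the weight along the incline: the component pulling the steel block down the slope is mg sin 65° = 3 × 9.81 × 0.9063 = 26.672 N, and the normal force is N = mg cos 65° = 3 × 9.81 × 0.4226 = 12.437 N.
With no friction the net force along the incline is 26.672 N, so a = g sin 65° = 26.672 / 3 = 8.8907 m/s².

8.9 m/s²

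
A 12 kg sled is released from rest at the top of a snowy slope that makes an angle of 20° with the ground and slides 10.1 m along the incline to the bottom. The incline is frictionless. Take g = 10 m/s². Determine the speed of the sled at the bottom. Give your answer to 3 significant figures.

8.31 m/s

The weight component along the incline is mg sin 20° = 41.042 N and the normal force is N = mg cos 20° = 112.763 N.
With no friction, a = g sin 20° = 3.4202 m/s².
Starting from rest over a distance of 10.1 m, v² = 2aL = 2 × 3.4202 × 10.1 = 69.0880, so v = 8.3119 m/s.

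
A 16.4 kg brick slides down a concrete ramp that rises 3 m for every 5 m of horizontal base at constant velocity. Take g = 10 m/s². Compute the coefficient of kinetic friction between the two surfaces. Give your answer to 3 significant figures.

0.600

At constant velocity the net force along the incline is zero: mg sin 30.96° = μ mg cos 30.96°.
So μ = tan 30.96° = 0.5145 / 0.8575 = 0.6000.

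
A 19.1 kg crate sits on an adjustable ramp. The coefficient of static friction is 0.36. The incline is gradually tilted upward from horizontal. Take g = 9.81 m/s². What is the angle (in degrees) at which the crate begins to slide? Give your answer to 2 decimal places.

19.80°

At the threshold of sliding, static friction is at its maximum μ_s N and exactly balances the weight component along the incline: mg sin θ = μ_s mg cos θ.
Hence tan θ = μ_s = 0.36, so θ = arctan(0.36) = 19.7989°.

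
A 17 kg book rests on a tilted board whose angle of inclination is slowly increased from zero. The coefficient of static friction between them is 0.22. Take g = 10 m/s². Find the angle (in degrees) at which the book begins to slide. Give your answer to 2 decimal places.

12.41°

At the threshold of sliding, static friction is at its maximum μ_s N and exactly balances the weight component along the incline: mg sin θ = μ_s mg cos θ.
Hence tan θ = μ_s = 0.22, so θ = arctan(0.22) = 12.4074°.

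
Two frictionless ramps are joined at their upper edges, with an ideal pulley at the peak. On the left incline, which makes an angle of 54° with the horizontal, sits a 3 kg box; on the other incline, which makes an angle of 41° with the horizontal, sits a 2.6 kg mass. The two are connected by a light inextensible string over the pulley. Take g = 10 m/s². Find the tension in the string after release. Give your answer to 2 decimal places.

Resolve each weight along its own incline: the 3 kg mass has component 3 × 10 × sin 54° = 24.271 N down its slope, and the 2.6 kg mass has 2.6 × 10 × sin 41° = 17.058 N down its slope.
The 3 kg side's 24.271 N exceeds the other side's 17.058 N, so that mass slides down and the 2.6 kg mass slides up. Taking that direction as positive, Newton's second law for the whole system gives 24.271 − 17.058 = (3 + 2.6) a, so a = 7.213 / 5.6 = 1.2880 m/s².
For the 2.6 kg mass (up-slope positive): T − 17.058 = 2.6 × 1.2880, so T = 20.407 N.

20.41 N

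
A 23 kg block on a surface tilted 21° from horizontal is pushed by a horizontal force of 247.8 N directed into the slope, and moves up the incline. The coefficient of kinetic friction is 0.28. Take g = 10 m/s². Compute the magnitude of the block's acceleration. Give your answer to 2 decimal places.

The horizontal push has components F cos 21° = 247.8 × 0.9336 = 231.346 N up the incline and F sin 21° = 247.8 × 0.3584 = 88.812 N pressing into the surface.
The normal force is therefore N = mg cos 21° + F sin 21° = 214.728 + 88.812 = 303.540 N, and kinetic friction down the slope is μN = 0.28 × 303.540 = 84.991 N.
Along the incline: F cos 21° − mg sin 21° − μN = ma, so 231.346 − 82.432 − 84.991 = 23 a, giving a = 2.7793 m/s².

2.78 m/s²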